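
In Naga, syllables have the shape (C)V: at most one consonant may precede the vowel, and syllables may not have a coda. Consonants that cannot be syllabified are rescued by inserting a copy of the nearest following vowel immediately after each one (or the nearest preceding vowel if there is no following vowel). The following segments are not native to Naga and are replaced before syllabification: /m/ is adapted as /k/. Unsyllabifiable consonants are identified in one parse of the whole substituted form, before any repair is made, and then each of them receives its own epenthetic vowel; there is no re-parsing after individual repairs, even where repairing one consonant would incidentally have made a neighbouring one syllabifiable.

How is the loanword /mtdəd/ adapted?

kətədədə

Substitution: /m/ → /k/, giving /ktdəd/.
The consonants /k/, /t/, /d/ cannot be parsed into a legal (C)V syllable (no codas are permitted; onsets are limited to one consonant).
Inserting the epenthetic vowel yields /k/ → /kə/, /t/ → /tə/, /d/ → /də/.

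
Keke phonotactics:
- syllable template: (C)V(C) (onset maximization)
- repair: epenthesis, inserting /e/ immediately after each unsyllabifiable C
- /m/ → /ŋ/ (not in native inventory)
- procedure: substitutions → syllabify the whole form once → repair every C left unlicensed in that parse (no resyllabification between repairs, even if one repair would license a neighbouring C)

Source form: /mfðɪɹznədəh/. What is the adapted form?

ŋefeðɪɹzenədəh

Substitution: /m/ → /ŋ/, giving /ŋfðɪɹznədəh/.
Syllabifying with onset maximization leaves /ŋ/, /f/, /z/ stranded (at most one coda consonant is licensed; onsets are limited to one consonant).
Epenthesis after each stranded consonant: /ŋ/ → /ŋe/, /f/ → /fe/, /z/ → /ze/.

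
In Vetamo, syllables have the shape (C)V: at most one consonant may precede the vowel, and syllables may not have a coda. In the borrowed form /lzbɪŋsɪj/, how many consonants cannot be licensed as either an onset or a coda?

4

The consonants /l/, /z/, /ŋ/, /j/ cannot be parsed into a legal (C)V syllable (no codas are permitted; onsets are limited to one consonant).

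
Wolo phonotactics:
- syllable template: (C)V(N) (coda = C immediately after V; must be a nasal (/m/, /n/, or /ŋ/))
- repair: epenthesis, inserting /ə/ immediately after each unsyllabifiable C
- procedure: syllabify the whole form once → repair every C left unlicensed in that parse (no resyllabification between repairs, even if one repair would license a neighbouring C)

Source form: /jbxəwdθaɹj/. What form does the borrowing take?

jəbəxəwədəθaɹəjə

Syllabifying with onset maximization leaves /j/, /b/, /w/, /d/, /ɹ/, /j/ stranded (only a nasal (/m/, /n/, or /ŋ/) is licensed in coda position; onsets are limited to one consonant).
Epenthesis after each stranded consonant: /j/ → /jə/, /b/ → /bə/, /w/ → /wə/, /d/ → /də/, /ɹ/ → /ɹə/, /j/ → /jə/.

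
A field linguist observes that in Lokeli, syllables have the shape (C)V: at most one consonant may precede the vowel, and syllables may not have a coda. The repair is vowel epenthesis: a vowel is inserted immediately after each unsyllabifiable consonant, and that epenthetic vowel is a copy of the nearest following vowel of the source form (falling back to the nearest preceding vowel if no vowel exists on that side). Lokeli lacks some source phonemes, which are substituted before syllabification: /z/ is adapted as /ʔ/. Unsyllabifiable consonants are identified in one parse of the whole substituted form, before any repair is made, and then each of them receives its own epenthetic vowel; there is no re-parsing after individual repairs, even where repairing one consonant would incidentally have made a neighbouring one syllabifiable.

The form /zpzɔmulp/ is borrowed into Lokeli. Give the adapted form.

Substitution: /z/ → /ʔ/, giving /ʔpʔɔmulp/.
Under (C)V, the unsyllabifiable consonants are /ʔ/, /p/, /l/, /p/ (no codas are permitted; onsets are limited to one consonant).
Epenthesis after each stranded consonant: /ʔ/ → /ʔɔ/, /p/ → /pɔ/, /l/ → /lu/, /p/ → /pu/.

ʔɔpɔʔɔmulupu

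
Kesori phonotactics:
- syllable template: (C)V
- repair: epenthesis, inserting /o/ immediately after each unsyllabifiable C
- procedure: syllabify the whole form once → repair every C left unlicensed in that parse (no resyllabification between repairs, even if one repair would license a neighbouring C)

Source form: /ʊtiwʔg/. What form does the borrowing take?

Under (C)V, the unsyllabifiable consonants are /w/, /ʔ/, /g/ (no codas are permitted; onsets are limited to one consonant).
Epenthesis after each stranded consonant: /w/ → /wo/, /ʔ/ → /ʔo/, /g/ → /go/.

ʊtiwoʔogo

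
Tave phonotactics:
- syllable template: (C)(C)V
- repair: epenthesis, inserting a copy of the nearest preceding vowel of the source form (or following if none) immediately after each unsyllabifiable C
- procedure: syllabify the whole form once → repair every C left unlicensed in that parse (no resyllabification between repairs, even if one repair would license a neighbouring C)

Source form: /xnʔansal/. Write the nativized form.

xanʔansala

The consonants /x/, /l/ cannot be parsed into a legal (C)(C)V syllable (no codas are permitted; onsets may contain at most 2 consonants).
Inserting the epenthetic vowel yields /x/ → /xa/, /l/ → /la/.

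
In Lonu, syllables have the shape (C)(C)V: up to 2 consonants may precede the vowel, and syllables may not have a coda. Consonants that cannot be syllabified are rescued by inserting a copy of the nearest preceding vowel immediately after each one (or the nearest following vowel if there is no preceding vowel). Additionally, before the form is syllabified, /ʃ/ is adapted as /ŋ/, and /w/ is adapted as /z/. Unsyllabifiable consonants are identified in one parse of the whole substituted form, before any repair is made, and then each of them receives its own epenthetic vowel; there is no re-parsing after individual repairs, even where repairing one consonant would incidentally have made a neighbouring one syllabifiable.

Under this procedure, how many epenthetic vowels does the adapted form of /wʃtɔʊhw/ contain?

After substitution the input is /zŋtɔʊhz/.
The unsyllabifiable consonants are /z/, /h/, /z/; each receives one epenthetic vowel.

3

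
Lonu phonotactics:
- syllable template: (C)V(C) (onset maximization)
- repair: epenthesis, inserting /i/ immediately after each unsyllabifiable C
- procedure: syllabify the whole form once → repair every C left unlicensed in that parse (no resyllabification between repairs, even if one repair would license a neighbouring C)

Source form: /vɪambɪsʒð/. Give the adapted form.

The consonants /ʒ/, /ð/ cannot be parsed into a legal (C)V(C) syllable (at most one coda consonant is licensed; onsets are limited to one consonant).
Each unlicensed consonant becomes the onset of a new syllable: /ʒ/ → /ʒi/, /ð/ → /ði/.

vɪambɪsʒiði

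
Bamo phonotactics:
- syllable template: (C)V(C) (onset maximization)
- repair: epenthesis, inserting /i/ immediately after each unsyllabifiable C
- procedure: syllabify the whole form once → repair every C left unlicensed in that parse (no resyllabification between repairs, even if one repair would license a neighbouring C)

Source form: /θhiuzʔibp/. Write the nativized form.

θihiuzʔibpi

Syllabifying with onset maximization leaves /θ/, /p/ stranded (at most one coda consonant is licensed; onsets are limited to one consonant).
Epenthesis after each stranded consonant: /θ/ → /θi/, /p/ → /pi/.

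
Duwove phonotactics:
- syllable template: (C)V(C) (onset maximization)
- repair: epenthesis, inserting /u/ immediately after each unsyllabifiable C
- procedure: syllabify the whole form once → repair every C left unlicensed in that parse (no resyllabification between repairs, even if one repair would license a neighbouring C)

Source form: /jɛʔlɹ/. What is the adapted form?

jɛʔluɹu

The consonants /l/, /ɹ/ cannot be parsed into a legal (C)V(C) syllable (at most one coda consonant is licensed; onsets are limited to one consonant).
Each unlicensed consonant becomes the onset of a new syllable: /l/ → /lu/, /ɹ/ → /ɹu/.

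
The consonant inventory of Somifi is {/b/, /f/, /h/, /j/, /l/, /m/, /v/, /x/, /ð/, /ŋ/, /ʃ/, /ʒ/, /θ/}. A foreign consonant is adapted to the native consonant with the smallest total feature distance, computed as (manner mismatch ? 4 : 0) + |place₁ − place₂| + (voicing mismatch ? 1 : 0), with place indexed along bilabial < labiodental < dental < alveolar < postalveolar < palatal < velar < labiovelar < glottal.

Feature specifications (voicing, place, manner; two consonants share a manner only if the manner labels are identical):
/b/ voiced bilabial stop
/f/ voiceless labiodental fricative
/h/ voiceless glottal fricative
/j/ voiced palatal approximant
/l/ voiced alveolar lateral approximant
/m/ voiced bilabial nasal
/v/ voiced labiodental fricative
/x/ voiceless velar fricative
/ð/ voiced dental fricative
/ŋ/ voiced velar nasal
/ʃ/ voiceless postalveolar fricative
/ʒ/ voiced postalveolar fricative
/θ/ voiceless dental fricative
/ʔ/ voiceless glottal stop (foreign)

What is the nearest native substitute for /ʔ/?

h

/h/ is closest: manner differs (stop→fricative, +4), place distance 0 (glottal→glottal), same voicing; total 4. Next closest is /x/ at distance 6.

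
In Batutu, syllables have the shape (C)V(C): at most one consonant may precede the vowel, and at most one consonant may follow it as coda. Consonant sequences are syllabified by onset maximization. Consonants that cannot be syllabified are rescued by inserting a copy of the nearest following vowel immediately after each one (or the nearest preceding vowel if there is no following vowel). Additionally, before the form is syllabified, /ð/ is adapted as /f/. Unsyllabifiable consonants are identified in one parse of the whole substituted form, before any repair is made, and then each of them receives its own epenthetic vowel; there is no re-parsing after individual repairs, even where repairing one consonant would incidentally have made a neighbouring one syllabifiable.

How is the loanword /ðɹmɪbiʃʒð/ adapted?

fɪɹɪmɪbiʃʒifi

Substitution: /ð/ → /f/, giving /fɹmɪbiʃʒf/.
Syllabifying with onset maximization leaves /f/, /ɹ/, /ʒ/, /f/ stranded (at most one coda consonant is licensed; onsets are limited to one consonant).
Each unlicensed consonant becomes the onset of a new syllable: /f/ → /fɪ/, /ɹ/ → /ɹɪ/, /ʒ/ → /ʒi/, /f/ → /fi/.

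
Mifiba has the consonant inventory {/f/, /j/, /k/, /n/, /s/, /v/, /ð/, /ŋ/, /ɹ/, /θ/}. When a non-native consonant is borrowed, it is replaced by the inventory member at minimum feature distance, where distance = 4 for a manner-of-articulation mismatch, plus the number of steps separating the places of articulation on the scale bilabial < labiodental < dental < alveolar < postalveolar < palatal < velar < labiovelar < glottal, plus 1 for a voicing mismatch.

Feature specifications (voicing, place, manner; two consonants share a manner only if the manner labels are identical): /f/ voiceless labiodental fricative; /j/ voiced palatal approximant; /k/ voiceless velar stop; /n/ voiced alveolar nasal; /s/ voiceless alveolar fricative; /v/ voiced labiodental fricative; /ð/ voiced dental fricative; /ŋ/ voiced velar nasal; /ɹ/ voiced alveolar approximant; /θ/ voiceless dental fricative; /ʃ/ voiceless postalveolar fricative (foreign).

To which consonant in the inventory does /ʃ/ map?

/s/ is closest: same manner (fricative), place distance 1 (postalveolar→alveolar), same voicing; total 1. Next closest is /θ/ at distance 2.

s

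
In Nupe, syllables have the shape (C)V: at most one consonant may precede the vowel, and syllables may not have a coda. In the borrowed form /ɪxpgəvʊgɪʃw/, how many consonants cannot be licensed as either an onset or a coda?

4

The consonants /x/, /p/, /ʃ/, /w/ cannot be parsed into a legal (C)V syllable (no codas are permitted; onsets are limited to one consonant).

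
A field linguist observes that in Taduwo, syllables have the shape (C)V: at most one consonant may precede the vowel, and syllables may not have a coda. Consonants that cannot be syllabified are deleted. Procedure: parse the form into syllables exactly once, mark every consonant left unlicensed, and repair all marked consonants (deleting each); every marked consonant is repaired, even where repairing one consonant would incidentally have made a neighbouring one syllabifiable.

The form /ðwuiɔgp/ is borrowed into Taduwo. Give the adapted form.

wuiɔ

Under (C)V, the unsyllabifiable consonants are /ð/, /g/, /p/ (no codas are permitted; onsets are limited to one consonant).
Deletion applies to /ð/, /g/, /p/.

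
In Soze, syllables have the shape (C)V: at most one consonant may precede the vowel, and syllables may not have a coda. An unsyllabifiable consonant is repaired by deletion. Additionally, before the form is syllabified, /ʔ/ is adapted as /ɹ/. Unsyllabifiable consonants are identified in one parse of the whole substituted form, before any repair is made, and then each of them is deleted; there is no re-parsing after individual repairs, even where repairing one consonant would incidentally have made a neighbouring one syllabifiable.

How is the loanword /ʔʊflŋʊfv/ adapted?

Substitution: /ʔ/ → /ɹ/, giving /ɹʊflŋʊfv/.
Syllabifying with onset maximization leaves /f/, /l/, /f/, /v/ stranded (no codas are permitted; onsets are limited to one consonant).
Deletion applies to /f/, /l/, /f/, /v/.

ɹʊŋʊ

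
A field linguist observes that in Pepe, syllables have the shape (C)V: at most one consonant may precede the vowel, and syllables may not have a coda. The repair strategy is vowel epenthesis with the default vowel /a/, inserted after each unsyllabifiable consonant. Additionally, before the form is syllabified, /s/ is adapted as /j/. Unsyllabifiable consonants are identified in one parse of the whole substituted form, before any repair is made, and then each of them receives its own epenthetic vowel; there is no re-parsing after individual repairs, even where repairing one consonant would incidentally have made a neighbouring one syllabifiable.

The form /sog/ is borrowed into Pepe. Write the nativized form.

Substitution: /s/ → /j/, giving /jog/.
The consonants /g/ cannot be parsed into a legal (C)V syllable (no codas are permitted; onsets are limited to one consonant).
Epenthesis after each stranded consonant: /g/ → /ga/.

joga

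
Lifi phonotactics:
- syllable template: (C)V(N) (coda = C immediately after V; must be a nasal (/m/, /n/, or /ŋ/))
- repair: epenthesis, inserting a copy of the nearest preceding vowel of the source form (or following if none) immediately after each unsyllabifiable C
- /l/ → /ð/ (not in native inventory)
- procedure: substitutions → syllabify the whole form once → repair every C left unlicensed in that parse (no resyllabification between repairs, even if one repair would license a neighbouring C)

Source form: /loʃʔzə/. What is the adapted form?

Substitution: /l/ → /ð/, giving /ðoʃʔzə/.
Syllabifying with onset maximization leaves /ʃ/, /ʔ/ stranded (only a nasal (/m/, /n/, or /ŋ/) is licensed in coda position; onsets are limited to one consonant).
Each unlicensed consonant becomes the onset of a new syllable: /ʃ/ → /ʃo/, /ʔ/ → /ʔo/.

ðoʃoʔozə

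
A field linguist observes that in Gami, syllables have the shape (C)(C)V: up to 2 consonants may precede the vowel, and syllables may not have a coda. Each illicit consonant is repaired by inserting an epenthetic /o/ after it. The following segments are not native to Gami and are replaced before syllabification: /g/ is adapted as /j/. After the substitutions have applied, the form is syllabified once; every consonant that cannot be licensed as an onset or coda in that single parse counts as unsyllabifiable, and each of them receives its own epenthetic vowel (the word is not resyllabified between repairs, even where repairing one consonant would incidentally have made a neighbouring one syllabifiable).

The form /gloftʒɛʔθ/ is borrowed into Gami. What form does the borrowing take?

Substitution: /g/ → /j/, giving /jloftʒɛʔθ/.
The consonants /f/, /ʔ/, /θ/ cannot be parsed into a legal (C)(C)V syllable (no codas are permitted; onsets may contain at most 2 consonants).
Epenthesis after each stranded consonant: /f/ → /fo/, /ʔ/ → /ʔo/, /θ/ → /θo/.

jlofotʒɛʔoθo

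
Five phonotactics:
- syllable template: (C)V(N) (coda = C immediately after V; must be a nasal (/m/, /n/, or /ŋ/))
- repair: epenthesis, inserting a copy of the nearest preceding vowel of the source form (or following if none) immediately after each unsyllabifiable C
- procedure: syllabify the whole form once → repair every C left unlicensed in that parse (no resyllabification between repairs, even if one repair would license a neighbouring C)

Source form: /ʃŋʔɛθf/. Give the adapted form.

ʃɛŋɛʔɛθɛfɛ

Syllabifying with onset maximization leaves /ʃ/, /ŋ/, /θ/, /f/ stranded (only a nasal (/m/, /n/, or /ŋ/) is licensed in coda position; onsets are limited to one consonant).
Inserting the epenthetic vowel yields /ʃ/ → /ʃɛ/, /ŋ/ → /ŋɛ/, /θ/ → /θɛ/, /f/ → /fɛ/.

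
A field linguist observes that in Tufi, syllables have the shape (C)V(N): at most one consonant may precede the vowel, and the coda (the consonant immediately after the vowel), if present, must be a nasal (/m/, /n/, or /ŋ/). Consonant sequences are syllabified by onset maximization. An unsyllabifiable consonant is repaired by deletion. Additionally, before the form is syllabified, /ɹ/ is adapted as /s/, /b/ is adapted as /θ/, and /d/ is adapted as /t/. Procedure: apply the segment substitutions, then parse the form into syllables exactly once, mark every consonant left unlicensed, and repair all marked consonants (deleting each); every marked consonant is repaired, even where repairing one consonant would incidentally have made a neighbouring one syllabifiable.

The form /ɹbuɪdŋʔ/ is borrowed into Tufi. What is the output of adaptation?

Substitution: /ɹ/ → /s/, /b/ → /θ/, /d/ → /t/, giving /sθuɪtŋʔ/.
Under (C)V(N), the unsyllabifiable consonants are /s/, /t/, /ŋ/, /ʔ/ (only a nasal (/m/, /n/, or /ŋ/) is licensed in coda position; onsets are limited to one consonant).
Deletion applies to /s/, /t/, /ŋ/, /ʔ/.

θuɪ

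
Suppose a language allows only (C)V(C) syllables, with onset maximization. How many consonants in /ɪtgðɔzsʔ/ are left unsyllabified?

Under (C)V(C), the unsyllabifiable consonants are /g/, /s/, /ʔ/ (at most one coda consonant is licensed; onsets are limited to one consonant).

3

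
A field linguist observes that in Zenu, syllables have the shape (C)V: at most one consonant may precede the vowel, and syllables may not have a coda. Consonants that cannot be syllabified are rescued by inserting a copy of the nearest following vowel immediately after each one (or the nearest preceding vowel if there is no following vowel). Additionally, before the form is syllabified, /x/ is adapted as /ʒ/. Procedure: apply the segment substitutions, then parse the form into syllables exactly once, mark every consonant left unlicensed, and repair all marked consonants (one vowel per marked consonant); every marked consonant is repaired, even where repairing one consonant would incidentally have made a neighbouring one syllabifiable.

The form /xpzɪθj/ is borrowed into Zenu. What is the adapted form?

ʒɪpɪzɪθɪjɪ

Substitution: /x/ → /ʒ/, giving /ʒpzɪθj/.
Syllabifying with onset maximization leaves /ʒ/, /p/, /θ/, /j/ stranded (no codas are permitted; onsets are limited to one consonant).
Epenthesis after each stranded consonant: /ʒ/ → /ʒɪ/, /p/ → /pɪ/, /θ/ → /θɪ/, /j/ → /jɪ/.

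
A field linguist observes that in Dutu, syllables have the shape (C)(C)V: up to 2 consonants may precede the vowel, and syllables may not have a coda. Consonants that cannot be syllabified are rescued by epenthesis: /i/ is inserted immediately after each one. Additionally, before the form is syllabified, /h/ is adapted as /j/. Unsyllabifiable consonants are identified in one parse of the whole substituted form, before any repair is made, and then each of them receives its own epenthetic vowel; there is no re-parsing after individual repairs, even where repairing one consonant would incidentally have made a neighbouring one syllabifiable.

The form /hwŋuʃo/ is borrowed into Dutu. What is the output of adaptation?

Substitution: /h/ → /j/, giving /jwŋuʃo/.
The consonants /j/ cannot be parsed into a legal (C)(C)V syllable (no codas are permitted; onsets may contain at most 2 consonants).
Each unlicensed consonant becomes the onset of a new syllable: /j/ → /ji/.

jiwŋuʃo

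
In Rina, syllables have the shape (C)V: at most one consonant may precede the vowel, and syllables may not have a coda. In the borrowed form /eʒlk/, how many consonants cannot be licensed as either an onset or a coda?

3

Under (C)V, the unsyllabifiable consonants are /ʒ/, /l/, /k/ (no codas are permitted; onsets are limited to one consonant).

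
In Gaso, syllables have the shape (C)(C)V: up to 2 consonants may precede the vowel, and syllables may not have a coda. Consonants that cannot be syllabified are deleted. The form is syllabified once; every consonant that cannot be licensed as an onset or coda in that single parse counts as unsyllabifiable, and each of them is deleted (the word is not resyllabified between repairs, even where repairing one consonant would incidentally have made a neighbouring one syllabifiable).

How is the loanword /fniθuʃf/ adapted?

fniθu

Syllabifying with onset maximization leaves /ʃ/, /f/ stranded (no codas are permitted; onsets may contain at most 2 consonants).
Deleting the stranded consonants removes /ʃ/, /f/.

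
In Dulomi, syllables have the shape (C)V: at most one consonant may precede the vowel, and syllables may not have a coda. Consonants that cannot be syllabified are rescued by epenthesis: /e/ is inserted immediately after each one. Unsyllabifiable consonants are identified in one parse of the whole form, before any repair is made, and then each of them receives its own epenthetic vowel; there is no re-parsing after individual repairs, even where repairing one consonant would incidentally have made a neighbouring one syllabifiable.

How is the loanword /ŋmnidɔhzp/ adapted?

Under (C)V, the unsyllabifiable consonants are /ŋ/, /m/, /h/, /z/, /p/ (no codas are permitted; onsets are limited to one consonant).
Epenthesis after each stranded consonant: /ŋ/ → /ŋe/, /m/ → /me/, /h/ → /he/, /z/ → /ze/, /p/ → /pe/.

ŋemenidɔhezepe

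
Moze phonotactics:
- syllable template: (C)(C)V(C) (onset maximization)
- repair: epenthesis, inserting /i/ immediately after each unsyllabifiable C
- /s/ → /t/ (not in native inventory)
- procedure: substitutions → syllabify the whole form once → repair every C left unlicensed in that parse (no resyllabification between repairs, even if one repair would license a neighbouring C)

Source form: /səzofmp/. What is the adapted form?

təzofmipi

Substitution: /s/ → /t/, giving /təzofmp/.
The consonants /m/, /p/ cannot be parsed into a legal (C)(C)V(C) syllable (at most one coda consonant is licensed; onsets may contain at most 2 consonants).
Epenthesis after each stranded consonant: /m/ → /mi/, /p/ → /pi/.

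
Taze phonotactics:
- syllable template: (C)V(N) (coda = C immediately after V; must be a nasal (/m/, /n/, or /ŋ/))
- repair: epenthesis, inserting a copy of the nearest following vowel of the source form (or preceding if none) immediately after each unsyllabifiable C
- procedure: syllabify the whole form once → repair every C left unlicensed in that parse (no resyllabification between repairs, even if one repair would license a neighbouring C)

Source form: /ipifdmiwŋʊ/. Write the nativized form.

ipifidimiwʊŋʊ

Syllabifying with onset maximization leaves /f/, /d/, /w/ stranded (only a nasal (/m/, /n/, or /ŋ/) is licensed in coda position; onsets are limited to one consonant).
Each unlicensed consonant becomes the onset of a new syllable: /f/ → /fi/, /d/ → /di/, /w/ → /wʊ/.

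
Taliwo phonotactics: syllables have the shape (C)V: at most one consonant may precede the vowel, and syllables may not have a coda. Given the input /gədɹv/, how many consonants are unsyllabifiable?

3

Under (C)V, the unsyllabifiable consonants are /d/, /ɹ/, /v/ (no codas are permitted; onsets are limited to one consonant).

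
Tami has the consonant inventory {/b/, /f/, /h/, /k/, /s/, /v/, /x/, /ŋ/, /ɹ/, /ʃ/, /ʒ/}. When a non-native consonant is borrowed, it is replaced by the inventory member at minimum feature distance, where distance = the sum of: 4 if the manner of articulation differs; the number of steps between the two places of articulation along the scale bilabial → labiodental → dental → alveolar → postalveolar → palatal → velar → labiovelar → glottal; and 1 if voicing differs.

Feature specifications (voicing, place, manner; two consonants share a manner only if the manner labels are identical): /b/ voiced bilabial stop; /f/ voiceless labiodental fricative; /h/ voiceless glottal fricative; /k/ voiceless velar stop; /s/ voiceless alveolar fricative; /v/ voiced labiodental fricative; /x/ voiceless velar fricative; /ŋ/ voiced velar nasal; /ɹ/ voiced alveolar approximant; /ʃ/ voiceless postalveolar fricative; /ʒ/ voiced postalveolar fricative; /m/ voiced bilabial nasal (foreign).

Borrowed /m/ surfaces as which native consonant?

/b/ is closest: manner differs (nasal→stop, +4), place distance 0 (bilabial→bilabial), same voicing; total 4. Next closest is /v/ at distance 5.

b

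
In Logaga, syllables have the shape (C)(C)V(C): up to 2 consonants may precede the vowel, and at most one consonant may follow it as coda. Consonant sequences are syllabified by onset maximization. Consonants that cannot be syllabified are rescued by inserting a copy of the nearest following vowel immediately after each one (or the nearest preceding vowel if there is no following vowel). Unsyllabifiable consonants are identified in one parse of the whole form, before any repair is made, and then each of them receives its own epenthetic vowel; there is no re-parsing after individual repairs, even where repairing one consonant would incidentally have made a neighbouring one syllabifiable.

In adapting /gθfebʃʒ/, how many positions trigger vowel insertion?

3

The unsyllabifiable consonants are /g/, /ʃ/, /ʒ/; each receives one epenthetic vowel.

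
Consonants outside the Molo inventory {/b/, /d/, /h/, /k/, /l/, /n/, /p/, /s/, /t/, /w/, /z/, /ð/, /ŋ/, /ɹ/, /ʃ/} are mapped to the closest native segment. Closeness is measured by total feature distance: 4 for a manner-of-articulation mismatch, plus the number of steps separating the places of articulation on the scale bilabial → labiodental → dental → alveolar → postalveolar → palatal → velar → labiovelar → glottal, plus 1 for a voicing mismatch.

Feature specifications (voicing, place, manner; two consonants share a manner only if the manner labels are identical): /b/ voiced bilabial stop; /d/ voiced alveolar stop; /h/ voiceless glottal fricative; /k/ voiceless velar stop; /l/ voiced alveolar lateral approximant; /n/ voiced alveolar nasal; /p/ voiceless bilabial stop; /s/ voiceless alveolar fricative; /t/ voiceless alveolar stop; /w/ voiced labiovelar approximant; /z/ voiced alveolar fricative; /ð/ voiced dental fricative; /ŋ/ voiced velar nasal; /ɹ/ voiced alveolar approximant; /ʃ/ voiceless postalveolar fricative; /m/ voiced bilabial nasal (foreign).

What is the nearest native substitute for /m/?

/n/ is closest: same manner (nasal), place distance 3 (bilabial→alveolar), same voicing; total 3. Next closest is /b/ at distance 4.

n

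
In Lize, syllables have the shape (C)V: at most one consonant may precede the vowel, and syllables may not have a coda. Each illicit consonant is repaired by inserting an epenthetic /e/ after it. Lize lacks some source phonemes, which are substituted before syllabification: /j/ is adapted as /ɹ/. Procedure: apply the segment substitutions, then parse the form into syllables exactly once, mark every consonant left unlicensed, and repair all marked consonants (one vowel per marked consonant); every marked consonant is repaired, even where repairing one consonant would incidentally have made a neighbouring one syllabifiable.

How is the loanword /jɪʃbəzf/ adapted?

ɹɪʃebəzefe

Substitution: /j/ → /ɹ/, giving /ɹɪʃbəzf/.
Syllabifying with onset maximization leaves /ʃ/, /z/, /f/ stranded (no codas are permitted; onsets are limited to one consonant).
Inserting the epenthetic vowel yields /ʃ/ → /ʃe/, /z/ → /ze/, /f/ → /fe/.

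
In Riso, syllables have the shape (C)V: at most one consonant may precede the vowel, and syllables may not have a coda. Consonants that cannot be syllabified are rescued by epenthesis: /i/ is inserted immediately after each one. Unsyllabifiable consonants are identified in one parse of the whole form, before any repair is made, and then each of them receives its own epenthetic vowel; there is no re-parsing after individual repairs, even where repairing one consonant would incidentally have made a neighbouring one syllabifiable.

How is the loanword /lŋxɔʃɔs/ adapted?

Syllabifying with onset maximization leaves /l/, /ŋ/, /s/ stranded (no codas are permitted; onsets are limited to one consonant).
Each unlicensed consonant becomes the onset of a new syllable: /l/ → /li/, /ŋ/ → /ŋi/, /s/ → /si/.

liŋixɔʃɔsi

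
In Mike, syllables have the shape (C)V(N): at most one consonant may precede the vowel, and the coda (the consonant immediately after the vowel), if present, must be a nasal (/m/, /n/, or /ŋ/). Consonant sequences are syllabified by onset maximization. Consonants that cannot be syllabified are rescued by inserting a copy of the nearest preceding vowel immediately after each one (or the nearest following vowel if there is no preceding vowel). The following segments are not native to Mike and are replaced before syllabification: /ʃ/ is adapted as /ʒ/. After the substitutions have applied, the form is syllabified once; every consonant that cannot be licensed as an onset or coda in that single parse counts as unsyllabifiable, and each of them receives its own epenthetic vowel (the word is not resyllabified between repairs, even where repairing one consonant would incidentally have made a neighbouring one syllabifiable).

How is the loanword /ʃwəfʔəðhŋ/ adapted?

ʒəwəfəʔəðəhəŋə

Substitution: /ʃ/ → /ʒ/, giving /ʒwəfʔəðhŋ/.
Under (C)V(N), the unsyllabifiable consonants are /ʒ/, /f/, /ð/, /h/, /ŋ/ (only a nasal (/m/, /n/, or /ŋ/) is licensed in coda position; onsets are limited to one consonant).
Each unlicensed consonant becomes the onset of a new syllable: /ʒ/ → /ʒə/, /f/ → /fə/, /ð/ → /ðə/, /h/ → /hə/, /ŋ/ → /ŋə/.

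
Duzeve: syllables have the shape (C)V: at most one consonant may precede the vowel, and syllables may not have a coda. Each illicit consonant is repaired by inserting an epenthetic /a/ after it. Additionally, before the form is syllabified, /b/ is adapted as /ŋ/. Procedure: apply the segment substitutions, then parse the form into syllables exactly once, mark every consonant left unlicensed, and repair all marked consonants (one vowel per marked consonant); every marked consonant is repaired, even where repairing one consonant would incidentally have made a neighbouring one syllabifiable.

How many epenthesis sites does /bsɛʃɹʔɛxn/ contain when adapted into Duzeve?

5

After substitution the input is /ŋsɛʃɹʔɛxn/.
The unsyllabifiable consonants are /ŋ/, /ʃ/, /ɹ/, /x/, /n/; each receives one epenthetic vowel.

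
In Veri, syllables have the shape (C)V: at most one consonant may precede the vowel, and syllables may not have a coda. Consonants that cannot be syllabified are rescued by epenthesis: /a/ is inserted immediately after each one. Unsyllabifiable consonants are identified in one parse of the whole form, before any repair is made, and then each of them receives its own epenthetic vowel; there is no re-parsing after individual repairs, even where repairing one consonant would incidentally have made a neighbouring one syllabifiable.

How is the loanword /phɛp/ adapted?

Under (C)V, the unsyllabifiable consonants are /p/, /p/ (no codas are permitted; onsets are limited to one consonant).
Inserting the epenthetic vowel yields /p/ → /pa/, /p/ → /pa/.

pahɛpa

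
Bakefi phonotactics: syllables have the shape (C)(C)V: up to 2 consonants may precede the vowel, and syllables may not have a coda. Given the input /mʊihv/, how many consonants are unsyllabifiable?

The consonants /h/, /v/ cannot be parsed into a legal (C)(C)V syllable (no codas are permitted; onsets may contain at most 2 consonants).

2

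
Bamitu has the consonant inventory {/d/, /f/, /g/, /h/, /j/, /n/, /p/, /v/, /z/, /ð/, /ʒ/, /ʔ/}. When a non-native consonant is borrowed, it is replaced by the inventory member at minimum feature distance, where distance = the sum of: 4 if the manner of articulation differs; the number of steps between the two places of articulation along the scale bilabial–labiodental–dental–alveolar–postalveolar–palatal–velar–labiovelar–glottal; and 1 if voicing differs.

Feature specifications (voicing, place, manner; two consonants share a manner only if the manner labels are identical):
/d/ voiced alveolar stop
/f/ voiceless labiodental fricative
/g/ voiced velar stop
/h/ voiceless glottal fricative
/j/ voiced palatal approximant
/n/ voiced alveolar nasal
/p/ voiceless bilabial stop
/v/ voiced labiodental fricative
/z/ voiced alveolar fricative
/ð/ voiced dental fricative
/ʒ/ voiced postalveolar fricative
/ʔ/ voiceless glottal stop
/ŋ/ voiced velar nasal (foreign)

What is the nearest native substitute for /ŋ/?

n

/n/ is closest: same manner (nasal), place distance 3 (velar→alveolar), same voicing; total 3. Next closest is /g/ at distance 4.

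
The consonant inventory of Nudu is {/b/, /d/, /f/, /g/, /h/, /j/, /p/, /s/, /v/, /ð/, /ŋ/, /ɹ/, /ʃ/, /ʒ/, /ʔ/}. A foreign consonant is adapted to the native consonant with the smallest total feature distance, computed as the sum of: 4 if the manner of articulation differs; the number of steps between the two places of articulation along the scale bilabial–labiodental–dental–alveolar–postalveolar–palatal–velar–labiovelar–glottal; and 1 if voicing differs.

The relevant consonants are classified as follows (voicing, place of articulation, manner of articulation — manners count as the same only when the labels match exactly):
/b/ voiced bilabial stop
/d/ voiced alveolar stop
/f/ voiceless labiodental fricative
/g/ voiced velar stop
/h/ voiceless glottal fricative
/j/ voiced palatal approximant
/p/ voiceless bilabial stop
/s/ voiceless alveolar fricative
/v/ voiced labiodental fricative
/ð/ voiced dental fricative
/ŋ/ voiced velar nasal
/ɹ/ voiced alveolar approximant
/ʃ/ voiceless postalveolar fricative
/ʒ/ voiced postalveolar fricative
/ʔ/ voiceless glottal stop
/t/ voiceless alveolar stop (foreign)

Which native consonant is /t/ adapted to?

/d/ is closest: same manner (stop), place distance 0 (alveolar→alveolar), voicing differs (+1); total 1. Next closest is /p/ at distance 3.

d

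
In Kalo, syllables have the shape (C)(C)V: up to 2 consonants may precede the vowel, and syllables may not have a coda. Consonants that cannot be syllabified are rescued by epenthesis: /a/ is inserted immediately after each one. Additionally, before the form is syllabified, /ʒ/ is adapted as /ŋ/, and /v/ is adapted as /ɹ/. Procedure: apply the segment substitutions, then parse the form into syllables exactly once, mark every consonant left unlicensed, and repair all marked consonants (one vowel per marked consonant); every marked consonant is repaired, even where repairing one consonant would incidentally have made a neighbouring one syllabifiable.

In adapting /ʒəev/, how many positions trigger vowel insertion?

After substitution the input is /ŋəeɹ/.
The unsyllabifiable consonants are /ɹ/; each receives one epenthetic vowel.

1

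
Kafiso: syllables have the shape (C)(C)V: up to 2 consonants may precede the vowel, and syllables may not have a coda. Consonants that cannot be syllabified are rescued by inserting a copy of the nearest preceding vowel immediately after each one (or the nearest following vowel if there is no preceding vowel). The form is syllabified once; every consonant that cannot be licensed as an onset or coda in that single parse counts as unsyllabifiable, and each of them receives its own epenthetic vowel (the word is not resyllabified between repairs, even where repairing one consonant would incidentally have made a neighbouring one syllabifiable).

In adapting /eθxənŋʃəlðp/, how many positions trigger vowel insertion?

The unsyllabifiable consonants are /n/, /l/, /ð/, /p/; each receives one epenthetic vowel.

4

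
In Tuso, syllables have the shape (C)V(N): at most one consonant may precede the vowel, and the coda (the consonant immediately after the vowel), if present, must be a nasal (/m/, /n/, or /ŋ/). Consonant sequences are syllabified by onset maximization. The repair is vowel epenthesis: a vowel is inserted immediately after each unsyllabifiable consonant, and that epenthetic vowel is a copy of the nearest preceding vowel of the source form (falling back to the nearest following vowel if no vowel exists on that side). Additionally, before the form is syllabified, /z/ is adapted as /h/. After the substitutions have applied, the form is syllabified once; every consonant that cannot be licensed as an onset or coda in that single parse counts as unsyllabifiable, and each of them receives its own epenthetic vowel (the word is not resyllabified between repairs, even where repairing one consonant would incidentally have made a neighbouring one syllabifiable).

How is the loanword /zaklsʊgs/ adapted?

Substitution: /z/ → /h/, giving /haklsʊgs/.
Syllabifying with onset maximization leaves /k/, /l/, /g/, /s/ stranded (only a nasal (/m/, /n/, or /ŋ/) is licensed in coda position; onsets are limited to one consonant).
Epenthesis after each stranded consonant: /k/ → /ka/, /l/ → /la/, /g/ → /gʊ/, /s/ → /sʊ/.

hakalasʊgʊsʊ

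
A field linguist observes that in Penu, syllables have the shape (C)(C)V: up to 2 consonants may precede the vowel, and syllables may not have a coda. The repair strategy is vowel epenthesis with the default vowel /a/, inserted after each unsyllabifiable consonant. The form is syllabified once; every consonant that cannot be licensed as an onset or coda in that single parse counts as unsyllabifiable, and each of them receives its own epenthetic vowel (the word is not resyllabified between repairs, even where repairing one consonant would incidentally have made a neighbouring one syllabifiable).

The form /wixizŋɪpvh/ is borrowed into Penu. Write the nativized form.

wixizŋɪpavaha

Syllabifying with onset maximization leaves /p/, /v/, /h/ stranded (no codas are permitted; onsets may contain at most 2 consonants).
Epenthesis after each stranded consonant: /p/ → /pa/, /v/ → /va/, /h/ → /ha/.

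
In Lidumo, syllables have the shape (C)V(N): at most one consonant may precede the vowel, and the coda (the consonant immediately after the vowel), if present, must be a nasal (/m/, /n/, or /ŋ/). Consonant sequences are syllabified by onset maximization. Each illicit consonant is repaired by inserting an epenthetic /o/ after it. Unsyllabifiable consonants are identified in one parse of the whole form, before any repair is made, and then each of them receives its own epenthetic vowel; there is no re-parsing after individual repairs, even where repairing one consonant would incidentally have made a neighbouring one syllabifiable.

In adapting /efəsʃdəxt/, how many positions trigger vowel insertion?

The unsyllabifiable consonants are /s/, /ʃ/, /x/, /t/; each receives one epenthetic vowel.

4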